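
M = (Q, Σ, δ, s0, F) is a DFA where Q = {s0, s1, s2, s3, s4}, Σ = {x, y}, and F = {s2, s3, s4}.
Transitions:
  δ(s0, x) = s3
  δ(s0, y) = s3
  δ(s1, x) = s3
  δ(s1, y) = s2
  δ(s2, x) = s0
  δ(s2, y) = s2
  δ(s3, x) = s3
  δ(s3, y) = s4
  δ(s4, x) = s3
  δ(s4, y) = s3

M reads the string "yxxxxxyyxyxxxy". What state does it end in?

s4

s0 --y--> s3
s3 --x--> s3
s3 --x--> s3
s3 --x--> s3
s3 --x--> s3
s3 --x--> s3
s3 --y--> s4
s4 --y--> s3
s3 --x--> s3
s3 --y--> s4
s4 --x--> s3
s3 --x--> s3
s3 --x--> s3
s3 --y--> s4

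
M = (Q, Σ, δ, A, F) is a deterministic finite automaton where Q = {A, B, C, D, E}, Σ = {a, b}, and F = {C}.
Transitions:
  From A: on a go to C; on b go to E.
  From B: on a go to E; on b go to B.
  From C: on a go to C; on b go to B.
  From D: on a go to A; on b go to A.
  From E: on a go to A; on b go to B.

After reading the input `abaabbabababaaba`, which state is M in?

A --a--> C
C --b--> B
B --a--> E
E --a--> A
A --b--> E
E --b--> B
B --a--> E
E --b--> B
B --a--> E
E --b--> B
B --a--> E
E --b--> B
B --a--> E
E --a--> A
A --b--> E
E --a--> A

A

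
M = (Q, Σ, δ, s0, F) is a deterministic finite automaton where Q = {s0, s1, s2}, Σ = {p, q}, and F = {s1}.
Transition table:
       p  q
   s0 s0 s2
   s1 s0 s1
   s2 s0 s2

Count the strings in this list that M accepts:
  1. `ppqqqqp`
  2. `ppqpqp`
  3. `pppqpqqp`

0

`ppqqqqp`: rejected
`ppqpqp`: rejected
`pppqpqqp`: rejected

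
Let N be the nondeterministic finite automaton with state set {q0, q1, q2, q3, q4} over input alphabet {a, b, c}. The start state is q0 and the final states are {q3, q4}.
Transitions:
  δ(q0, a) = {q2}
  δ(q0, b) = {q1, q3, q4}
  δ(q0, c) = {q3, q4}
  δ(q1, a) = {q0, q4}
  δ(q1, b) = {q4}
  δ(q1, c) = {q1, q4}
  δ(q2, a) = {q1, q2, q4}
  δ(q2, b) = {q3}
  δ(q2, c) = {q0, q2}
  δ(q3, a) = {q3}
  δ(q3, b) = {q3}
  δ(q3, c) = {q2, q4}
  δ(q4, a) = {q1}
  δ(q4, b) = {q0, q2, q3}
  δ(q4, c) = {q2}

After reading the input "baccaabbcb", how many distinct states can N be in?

5

Start: {q0}
read b: {q1, q3, q4}
read a: {q0, q1, q3, q4}
read c: {q1, q2, q3, q4}
read c: {q0, q1, q2, q4}
read a: {q0, q1, q2, q4}
read a: {q0, q1, q2, q4}
read b: {q0, q1, q2, q3, q4}
read b: {q0, q1, q2, q3, q4}
read c: {q0, q1, q2, q3, q4}
read b: {q0, q1, q2, q3, q4}
Final reachable set {q0, q1, q2, q3, q4} has 5 states.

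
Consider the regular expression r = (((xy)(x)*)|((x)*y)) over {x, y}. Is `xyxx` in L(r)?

The left alternative ((xy)(x)*) matches xyxx.

yes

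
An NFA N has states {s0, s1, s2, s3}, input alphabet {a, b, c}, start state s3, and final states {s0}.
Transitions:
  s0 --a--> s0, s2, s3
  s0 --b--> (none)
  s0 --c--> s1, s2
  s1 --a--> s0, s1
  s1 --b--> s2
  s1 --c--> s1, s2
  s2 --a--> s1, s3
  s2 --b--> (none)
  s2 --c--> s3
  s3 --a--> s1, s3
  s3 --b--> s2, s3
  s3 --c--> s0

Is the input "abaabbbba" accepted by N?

rejected

Start: {s3}
read a: {s1, s3}
read b: {s2, s3}
read a: {s1, s3}
read a: {s0, s1, s3}
read b: {s2, s3}
read b: {s2, s3}
read b: {s2, s3}
read b: {s2, s3}
read a: {s1, s3}
Reachable ∩ accepting = {} — empty.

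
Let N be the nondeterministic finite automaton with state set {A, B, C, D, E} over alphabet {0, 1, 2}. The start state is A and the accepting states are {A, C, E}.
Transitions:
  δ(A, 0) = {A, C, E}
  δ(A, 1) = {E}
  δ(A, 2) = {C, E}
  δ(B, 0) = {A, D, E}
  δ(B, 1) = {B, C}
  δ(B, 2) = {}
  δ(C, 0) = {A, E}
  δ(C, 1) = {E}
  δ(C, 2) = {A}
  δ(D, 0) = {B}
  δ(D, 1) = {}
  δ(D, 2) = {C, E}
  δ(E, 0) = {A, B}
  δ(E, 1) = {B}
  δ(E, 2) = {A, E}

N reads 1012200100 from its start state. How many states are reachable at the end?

Start: {A}
read 1: {E}
read 0: {A, B}
read 1: {B, C, E}
read 2: {A, E}
read 2: {A, C, E}
read 0: {A, B, C, E}
read 0: {A, B, C, D, E}
read 1: {B, C, E}
read 0: {A, B, D, E}
read 0: {A, B, C, D, E}
Final reachable set {A, B, C, D, E} has 5 states.

5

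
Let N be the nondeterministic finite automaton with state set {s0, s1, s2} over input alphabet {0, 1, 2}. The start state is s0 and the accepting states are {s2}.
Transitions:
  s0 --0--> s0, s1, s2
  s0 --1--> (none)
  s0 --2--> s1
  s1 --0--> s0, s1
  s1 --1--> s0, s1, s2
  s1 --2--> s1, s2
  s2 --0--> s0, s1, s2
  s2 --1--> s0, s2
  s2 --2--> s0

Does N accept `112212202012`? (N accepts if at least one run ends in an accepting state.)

Start: {s0}
read 1: {}
The reachable set is empty and stays empty for the remaining 11 symbols.
Reachable ∩ accepting = {} — empty.

rejected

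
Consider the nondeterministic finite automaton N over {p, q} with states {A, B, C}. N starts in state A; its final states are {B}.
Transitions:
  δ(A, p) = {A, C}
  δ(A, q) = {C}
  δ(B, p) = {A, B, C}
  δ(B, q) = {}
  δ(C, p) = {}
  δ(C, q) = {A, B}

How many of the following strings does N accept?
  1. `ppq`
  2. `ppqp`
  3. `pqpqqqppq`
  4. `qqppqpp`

4

`ppq`: accepted
`ppqp`: accepted
`pqpqqqppq`: accepted
`qqppqpp`: accepted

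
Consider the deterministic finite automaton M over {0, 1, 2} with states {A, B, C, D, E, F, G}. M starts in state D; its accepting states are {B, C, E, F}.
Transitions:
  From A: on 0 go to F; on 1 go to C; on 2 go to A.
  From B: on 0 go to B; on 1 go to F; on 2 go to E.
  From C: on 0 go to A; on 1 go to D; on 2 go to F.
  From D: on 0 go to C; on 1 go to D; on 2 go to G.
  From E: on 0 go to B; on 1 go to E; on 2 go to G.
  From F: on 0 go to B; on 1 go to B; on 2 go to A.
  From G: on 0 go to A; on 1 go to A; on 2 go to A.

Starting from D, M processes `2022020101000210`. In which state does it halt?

D --2--> G
G --0--> A
A --2--> A
A --2--> A
A --0--> F
F --2--> A
A --0--> F
F --1--> B
B --0--> B
B --1--> F
F --0--> B
B --0--> B
B --0--> B
B --2--> E
E --1--> E
E --0--> B

B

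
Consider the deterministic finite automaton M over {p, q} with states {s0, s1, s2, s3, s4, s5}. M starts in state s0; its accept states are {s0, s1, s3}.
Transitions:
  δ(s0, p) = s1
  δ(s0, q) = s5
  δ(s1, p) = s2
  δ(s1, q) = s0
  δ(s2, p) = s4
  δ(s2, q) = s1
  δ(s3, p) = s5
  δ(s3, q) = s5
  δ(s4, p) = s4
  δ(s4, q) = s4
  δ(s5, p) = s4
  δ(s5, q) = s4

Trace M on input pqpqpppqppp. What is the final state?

s4

s0 --p--> s1
s1 --q--> s0
s0 --p--> s1
s1 --q--> s0
s0 --p--> s1
s1 --p--> s2
s2 --p--> s4
s4 --q--> s4
s4 --p--> s4
s4 --p--> s4
s4 --p--> s4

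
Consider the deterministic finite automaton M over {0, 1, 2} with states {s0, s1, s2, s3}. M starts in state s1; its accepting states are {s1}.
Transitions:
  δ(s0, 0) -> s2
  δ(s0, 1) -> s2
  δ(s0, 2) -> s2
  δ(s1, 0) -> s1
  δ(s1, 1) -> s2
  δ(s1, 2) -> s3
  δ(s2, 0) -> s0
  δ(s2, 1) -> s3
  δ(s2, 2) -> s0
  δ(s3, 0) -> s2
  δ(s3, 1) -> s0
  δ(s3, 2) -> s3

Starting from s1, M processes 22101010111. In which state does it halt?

s2

s1 --2--> s3
s3 --2--> s3
s3 --1--> s0
s0 --0--> s2
s2 --1--> s3
s3 --0--> s2
s2 --1--> s3
s3 --0--> s2
s2 --1--> s3
s3 --1--> s0
s0 --1--> s2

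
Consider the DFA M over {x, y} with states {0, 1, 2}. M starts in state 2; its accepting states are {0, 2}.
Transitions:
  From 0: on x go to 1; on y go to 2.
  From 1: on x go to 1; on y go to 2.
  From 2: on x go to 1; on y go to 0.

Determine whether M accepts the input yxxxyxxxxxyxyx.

2 --y--> 0
0 --x--> 1
1 --x--> 1
1 --x--> 1
1 --y--> 2
2 --x--> 1
1 --x--> 1
1 --x--> 1
1 --x--> 1
1 --x--> 1
1 --y--> 2
2 --x--> 1
1 --y--> 2
2 --x--> 1
End in state 1, which is not an accepting state.

rejected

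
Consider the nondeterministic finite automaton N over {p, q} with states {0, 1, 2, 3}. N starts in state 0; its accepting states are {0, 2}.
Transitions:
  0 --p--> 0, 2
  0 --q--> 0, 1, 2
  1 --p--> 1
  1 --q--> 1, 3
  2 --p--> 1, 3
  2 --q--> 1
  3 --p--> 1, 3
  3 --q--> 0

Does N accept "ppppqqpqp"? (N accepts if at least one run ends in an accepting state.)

Start: {0}
read p: {0, 2}
read p: {0, 1, 2, 3}
read p: {0, 1, 2, 3}
read p: {0, 1, 2, 3}
read q: {0, 1, 2, 3}
read q: {0, 1, 2, 3}
read p: {0, 1, 2, 3}
read q: {0, 1, 2, 3}
read p: {0, 1, 2, 3}
Reachable ∩ accepting = {0, 2} — nonempty.

accepted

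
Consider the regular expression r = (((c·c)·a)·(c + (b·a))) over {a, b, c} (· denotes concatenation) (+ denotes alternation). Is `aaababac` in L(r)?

no

No split of aaababac into u·v has ((c·c)·a) matching u and (c+(b·a)) matching v.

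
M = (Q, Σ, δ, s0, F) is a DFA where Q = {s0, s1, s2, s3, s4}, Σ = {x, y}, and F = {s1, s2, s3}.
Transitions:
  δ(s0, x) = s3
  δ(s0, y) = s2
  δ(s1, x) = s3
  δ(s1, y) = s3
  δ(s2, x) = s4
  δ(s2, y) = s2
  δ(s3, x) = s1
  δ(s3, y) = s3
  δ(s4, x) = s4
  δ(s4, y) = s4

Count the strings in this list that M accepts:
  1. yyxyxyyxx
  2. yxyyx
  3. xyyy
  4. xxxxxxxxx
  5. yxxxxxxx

2

yyxyxyyxx: rejected
yxyyx: rejected
xyyy: accepted
xxxxxxxxx: accepted
yxxxxxxx: rejected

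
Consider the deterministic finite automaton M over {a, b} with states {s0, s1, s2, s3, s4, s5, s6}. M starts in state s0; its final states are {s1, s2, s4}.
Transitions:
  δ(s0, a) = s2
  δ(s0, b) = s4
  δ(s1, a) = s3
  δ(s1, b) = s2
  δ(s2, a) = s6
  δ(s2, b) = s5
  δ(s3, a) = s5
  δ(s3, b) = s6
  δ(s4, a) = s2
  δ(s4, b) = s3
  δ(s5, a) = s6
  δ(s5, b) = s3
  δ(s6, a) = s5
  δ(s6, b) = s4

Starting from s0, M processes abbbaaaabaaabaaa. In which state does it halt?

s0 --a--> s2
s2 --b--> s5
s5 --b--> s3
s3 --b--> s6
s6 --a--> s5
s5 --a--> s6
s6 --a--> s5
s5 --a--> s6
s6 --b--> s4
s4 --a--> s2
s2 --a--> s6
s6 --a--> s5
s5 --b--> s3
s3 --a--> s5
s5 --a--> s6
s6 --a--> s5

s5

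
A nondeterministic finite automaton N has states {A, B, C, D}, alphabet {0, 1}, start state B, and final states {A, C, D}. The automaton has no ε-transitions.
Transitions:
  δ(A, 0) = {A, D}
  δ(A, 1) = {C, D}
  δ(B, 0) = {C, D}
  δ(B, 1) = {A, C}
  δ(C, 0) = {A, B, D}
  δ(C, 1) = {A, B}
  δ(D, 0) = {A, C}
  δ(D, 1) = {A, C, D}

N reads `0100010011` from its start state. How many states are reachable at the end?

4

Start: {B}
read 0: {C, D}
read 1: {A, B, C, D}
read 0: {A, B, C, D}
read 0: {A, B, C, D}
read 0: {A, B, C, D}
read 1: {A, B, C, D}
read 0: {A, B, C, D}
read 0: {A, B, C, D}
read 1: {A, B, C, D}
read 1: {A, B, C, D}
Final reachable set {A, B, C, D} has 4 states.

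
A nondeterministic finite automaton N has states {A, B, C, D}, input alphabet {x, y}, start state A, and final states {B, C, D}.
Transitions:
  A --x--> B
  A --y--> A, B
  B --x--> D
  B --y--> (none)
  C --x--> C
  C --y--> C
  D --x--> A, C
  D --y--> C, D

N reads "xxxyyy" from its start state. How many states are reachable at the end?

Start: {A}
read x: {B}
read x: {D}
read x: {A, C}
read y: {A, B, C}
read y: {A, B, C}
read y: {A, B, C}
Final reachable set {A, B, C} has 3 states.

3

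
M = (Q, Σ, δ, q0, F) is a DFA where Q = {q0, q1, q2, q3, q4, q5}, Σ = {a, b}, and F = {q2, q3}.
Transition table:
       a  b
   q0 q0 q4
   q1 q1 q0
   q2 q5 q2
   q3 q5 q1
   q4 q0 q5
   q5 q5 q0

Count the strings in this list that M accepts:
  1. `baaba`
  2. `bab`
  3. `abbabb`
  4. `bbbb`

0

`baaba`: rejected
`bab`: rejected
`abbabb`: rejected
`bbbb`: rejected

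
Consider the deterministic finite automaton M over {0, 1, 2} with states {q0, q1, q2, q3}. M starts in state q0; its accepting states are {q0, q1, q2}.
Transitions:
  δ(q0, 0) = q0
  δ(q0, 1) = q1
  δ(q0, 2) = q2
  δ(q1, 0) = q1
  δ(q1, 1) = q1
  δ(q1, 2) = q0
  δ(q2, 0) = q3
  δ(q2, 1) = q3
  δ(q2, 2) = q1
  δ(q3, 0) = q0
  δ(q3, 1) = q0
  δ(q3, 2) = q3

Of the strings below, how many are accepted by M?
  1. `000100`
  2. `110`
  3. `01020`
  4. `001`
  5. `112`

5

`000100`: accepted
`110`: accepted
`01020`: accepted
`001`: accepted
`112`: accepted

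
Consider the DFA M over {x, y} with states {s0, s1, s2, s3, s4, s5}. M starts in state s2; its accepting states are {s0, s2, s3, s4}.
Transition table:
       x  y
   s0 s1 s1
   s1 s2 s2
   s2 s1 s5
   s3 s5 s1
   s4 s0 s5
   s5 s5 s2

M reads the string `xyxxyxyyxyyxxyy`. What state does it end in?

s2 --x--> s1
s1 --y--> s2
s2 --x--> s1
s1 --x--> s2
s2 --y--> s5
s5 --x--> s5
s5 --y--> s2
s2 --y--> s5
s5 --x--> s5
s5 --y--> s2
s2 --y--> s5
s5 --x--> s5
s5 --x--> s5
s5 --y--> s2
s2 --y--> s5

s5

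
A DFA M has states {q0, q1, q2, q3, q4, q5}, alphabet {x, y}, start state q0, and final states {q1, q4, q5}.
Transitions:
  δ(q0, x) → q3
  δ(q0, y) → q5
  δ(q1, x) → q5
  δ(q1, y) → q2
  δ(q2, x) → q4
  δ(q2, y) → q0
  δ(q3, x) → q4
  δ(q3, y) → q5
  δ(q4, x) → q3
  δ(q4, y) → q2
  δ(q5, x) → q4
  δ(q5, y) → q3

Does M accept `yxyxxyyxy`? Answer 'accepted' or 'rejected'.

q0 --y--> q5
q5 --x--> q4
q4 --y--> q2
q2 --x--> q4
q4 --x--> q3
q3 --y--> q5
q5 --y--> q3
q3 --x--> q4
q4 --y--> q2
End in state q2, which is not an accepting state.

rejected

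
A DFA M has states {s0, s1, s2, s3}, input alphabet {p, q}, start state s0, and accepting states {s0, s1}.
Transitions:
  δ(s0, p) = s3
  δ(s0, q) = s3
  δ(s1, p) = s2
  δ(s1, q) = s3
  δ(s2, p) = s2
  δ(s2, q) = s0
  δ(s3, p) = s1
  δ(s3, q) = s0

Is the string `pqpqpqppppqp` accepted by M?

s0 --p--> s3
s3 --q--> s0
s0 --p--> s3
s3 --q--> s0
s0 --p--> s3
s3 --q--> s0
s0 --p--> s3
s3 --p--> s1
s1 --p--> s2
s2 --p--> s2
s2 --q--> s0
s0 --p--> s3
End in state s3, which is not an accepting state.

rejected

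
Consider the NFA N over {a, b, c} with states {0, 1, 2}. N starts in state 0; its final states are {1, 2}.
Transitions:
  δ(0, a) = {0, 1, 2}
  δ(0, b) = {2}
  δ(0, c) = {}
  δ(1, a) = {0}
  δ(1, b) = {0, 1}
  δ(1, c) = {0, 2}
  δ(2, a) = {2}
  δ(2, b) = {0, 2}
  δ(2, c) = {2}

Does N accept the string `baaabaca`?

accepted

Start: {0}
read b: {2}
read a: {2}
read a: {2}
read a: {2}
read b: {0, 2}
read a: {0, 1, 2}
read c: {0, 2}
read a: {0, 1, 2}
Reachable ∩ accepting = {1, 2} — nonempty.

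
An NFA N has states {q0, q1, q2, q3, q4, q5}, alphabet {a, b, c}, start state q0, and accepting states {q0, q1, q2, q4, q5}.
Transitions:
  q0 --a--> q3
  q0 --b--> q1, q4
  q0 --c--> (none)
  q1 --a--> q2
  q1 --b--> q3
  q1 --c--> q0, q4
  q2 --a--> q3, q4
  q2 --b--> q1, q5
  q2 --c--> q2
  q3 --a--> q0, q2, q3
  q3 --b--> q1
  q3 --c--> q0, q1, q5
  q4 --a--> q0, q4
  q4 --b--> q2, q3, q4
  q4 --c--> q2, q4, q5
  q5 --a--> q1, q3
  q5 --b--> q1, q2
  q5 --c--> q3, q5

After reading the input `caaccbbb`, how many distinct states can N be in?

Start: {q0}
read c: {}
The reachable set is empty and stays empty for the remaining 7 symbols.
Final reachable set {} has 0 states.

0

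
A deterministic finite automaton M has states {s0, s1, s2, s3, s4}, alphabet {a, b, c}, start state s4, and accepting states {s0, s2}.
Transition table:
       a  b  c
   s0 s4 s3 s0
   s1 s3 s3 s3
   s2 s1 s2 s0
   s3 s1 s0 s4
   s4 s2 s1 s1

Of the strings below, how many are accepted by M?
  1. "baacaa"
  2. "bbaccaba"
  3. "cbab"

"baacaa": rejected
"bbaccaba": rejected
"cbab": rejected

0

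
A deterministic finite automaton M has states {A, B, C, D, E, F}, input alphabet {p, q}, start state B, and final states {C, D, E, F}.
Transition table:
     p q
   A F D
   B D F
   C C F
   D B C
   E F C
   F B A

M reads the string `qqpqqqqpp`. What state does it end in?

D

B --q--> F
F --q--> A
A --p--> F
F --q--> A
A --q--> D
D --q--> C
C --q--> F
F --p--> B
B --p--> D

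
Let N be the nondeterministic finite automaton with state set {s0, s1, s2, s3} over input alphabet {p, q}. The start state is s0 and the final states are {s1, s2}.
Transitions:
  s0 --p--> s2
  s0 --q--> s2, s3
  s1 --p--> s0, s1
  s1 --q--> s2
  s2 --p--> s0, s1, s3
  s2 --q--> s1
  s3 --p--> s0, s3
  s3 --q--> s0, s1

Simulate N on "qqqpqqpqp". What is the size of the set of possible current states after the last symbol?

Start: {s0}
read q: {s2, s3}
read q: {s0, s1}
read q: {s2, s3}
read p: {s0, s1, s3}
read q: {s0, s1, s2, s3}
read q: {s0, s1, s2, s3}
read p: {s0, s1, s2, s3}
read q: {s0, s1, s2, s3}
read p: {s0, s1, s2, s3}
Final reachable set {s0, s1, s2, s3} has 4 states.

4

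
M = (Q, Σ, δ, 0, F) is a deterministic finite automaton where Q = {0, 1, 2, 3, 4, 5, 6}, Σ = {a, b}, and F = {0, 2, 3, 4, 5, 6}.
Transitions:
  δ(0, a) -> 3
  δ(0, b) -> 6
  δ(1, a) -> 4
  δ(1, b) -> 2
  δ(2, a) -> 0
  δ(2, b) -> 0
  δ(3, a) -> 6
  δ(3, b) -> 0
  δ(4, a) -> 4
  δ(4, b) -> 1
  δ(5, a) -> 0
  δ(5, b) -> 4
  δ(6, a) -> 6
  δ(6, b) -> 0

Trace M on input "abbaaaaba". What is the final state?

3

0 --a--> 3
3 --b--> 0
0 --b--> 6
6 --a--> 6
6 --a--> 6
6 --a--> 6
6 --a--> 6
6 --b--> 0
0 --a--> 3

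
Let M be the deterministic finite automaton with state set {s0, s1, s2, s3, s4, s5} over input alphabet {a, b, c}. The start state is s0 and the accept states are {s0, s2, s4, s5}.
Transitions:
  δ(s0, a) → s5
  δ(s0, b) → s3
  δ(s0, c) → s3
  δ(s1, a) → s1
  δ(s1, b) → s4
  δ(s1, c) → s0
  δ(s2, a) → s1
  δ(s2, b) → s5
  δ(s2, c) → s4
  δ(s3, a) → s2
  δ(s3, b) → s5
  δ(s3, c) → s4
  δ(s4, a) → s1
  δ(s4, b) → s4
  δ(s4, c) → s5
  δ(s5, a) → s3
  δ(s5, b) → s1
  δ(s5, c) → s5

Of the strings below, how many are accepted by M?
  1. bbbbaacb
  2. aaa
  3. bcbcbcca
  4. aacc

bbbbaacb: rejected
aaa: accepted
bcbcbcca: accepted
aacc: accepted

3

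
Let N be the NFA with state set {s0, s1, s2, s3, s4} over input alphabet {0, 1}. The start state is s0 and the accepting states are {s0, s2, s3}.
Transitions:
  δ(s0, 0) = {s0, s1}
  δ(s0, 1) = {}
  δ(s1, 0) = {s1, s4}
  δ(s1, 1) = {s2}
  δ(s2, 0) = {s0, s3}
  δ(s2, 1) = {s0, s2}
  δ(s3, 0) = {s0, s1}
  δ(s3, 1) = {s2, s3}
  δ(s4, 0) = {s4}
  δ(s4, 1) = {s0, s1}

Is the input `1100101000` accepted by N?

rejected

Start: {s0}
read 1: {}
The reachable set is empty and stays empty for the remaining 9 symbols.
Reachable ∩ accepting = {} — empty.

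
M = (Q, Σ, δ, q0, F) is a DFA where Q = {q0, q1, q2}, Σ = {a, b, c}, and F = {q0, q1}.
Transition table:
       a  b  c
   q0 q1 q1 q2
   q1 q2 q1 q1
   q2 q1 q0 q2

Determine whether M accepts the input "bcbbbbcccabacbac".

q0 --b--> q1
q1 --c--> q1
q1 --b--> q1
q1 --b--> q1
q1 --b--> q1
q1 --b--> q1
q1 --c--> q1
q1 --c--> q1
q1 --c--> q1
q1 --a--> q2
q2 --b--> q0
q0 --a--> q1
q1 --c--> q1
q1 --b--> q1
q1 --a--> q2
q2 --c--> q2
End in state q2, which is not an accepting state.

rejected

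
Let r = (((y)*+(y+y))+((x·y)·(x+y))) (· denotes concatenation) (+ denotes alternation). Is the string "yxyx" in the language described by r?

Neither ((y)*+(y+y)) nor ((x·y)·(x+y)) matches yxyx.

no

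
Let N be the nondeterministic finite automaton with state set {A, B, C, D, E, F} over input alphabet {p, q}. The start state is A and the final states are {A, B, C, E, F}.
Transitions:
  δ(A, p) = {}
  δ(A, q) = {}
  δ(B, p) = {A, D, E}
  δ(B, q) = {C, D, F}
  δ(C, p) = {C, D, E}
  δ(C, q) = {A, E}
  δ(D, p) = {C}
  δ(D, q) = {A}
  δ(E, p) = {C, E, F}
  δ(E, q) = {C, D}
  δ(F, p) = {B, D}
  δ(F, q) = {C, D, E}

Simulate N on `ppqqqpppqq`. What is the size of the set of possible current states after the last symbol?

0

Start: {A}
read p: {}
The reachable set is empty and stays empty for the remaining 9 symbols.
Final reachable set {} has 0 states.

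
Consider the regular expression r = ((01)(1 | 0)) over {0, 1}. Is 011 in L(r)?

yes

Split as 01·1: (01) matches 01 and (1|0) matches 1.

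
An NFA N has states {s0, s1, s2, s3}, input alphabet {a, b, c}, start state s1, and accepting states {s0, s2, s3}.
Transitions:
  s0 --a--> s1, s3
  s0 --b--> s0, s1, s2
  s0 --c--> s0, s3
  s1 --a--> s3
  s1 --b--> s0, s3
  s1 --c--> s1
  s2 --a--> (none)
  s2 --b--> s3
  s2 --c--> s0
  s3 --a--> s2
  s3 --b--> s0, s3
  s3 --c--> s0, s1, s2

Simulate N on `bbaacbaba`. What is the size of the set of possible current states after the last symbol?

3

Start: {s1}
read b: {s0, s3}
read b: {s0, s1, s2, s3}
read a: {s1, s2, s3}
read a: {s2, s3}
read c: {s0, s1, s2}
read b: {s0, s1, s2, s3}
read a: {s1, s2, s3}
read b: {s0, s3}
read a: {s1, s2, s3}
Final reachable set {s1, s2, s3} has 3 states.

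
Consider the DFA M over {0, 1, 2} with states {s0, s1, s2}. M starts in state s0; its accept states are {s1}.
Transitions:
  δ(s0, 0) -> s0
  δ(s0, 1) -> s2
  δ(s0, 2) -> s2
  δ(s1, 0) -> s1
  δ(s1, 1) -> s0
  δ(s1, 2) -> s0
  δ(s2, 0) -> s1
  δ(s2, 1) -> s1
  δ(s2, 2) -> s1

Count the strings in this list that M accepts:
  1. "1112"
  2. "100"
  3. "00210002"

1

"1112": rejected
"100": accepted
"00210002": rejected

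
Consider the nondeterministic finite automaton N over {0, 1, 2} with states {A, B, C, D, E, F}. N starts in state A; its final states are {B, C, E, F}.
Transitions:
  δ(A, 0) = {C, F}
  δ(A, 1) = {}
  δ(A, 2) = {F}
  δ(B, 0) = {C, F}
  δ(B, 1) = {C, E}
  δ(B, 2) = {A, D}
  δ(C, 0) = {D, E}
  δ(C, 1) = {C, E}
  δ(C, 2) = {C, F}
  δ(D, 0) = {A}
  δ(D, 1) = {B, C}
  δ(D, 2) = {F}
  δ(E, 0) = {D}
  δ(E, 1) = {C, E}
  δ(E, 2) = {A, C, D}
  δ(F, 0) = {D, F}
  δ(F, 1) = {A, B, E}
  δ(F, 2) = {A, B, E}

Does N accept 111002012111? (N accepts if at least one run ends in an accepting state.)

Start: {A}
read 1: {}
The reachable set is empty and stays empty for the remaining 11 symbols.
Reachable ∩ accepting = {} — empty.

rejected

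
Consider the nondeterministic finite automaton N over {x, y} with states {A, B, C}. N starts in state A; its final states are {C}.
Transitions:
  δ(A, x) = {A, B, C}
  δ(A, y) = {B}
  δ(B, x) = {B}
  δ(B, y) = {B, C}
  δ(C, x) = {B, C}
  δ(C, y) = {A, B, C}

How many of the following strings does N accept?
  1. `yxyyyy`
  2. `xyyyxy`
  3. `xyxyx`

3

`yxyyyy`: accepted
`xyyyxy`: accepted
`xyxyx`: accepted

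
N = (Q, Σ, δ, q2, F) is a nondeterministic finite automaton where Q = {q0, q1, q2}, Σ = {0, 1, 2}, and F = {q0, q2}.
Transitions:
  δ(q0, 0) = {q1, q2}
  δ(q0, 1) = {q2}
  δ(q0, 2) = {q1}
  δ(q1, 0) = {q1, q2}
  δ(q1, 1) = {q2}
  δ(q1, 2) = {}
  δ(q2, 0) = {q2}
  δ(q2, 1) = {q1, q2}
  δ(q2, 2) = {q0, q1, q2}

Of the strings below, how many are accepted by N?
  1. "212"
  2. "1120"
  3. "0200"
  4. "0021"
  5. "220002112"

5

"212": accepted
"1120": accepted
"0200": accepted
"0021": accepted
"220002112": accepted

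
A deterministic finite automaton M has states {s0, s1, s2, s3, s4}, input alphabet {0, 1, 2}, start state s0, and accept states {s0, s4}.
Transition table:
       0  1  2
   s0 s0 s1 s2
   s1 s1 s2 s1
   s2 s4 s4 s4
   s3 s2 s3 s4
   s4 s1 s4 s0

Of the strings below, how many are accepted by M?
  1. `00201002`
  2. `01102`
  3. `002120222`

2

`00201002`: rejected
`01102`: accepted
`002120222`: accepted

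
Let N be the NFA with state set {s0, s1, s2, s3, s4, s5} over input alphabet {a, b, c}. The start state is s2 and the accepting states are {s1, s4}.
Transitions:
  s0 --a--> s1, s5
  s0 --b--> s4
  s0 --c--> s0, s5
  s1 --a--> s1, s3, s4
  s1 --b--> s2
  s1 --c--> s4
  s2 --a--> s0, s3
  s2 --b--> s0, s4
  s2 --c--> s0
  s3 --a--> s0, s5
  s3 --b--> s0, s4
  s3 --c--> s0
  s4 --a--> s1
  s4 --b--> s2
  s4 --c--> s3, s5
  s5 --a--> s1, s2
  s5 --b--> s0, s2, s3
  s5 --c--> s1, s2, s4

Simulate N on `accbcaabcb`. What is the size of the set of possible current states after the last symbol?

4

Start: {s2}
read a: {s0, s3}
read c: {s0, s5}
read c: {s0, s1, s2, s4, s5}
read b: {s0, s2, s3, s4}
read c: {s0, s3, s5}
read a: {s0, s1, s2, s5}
read a: {s0, s1, s2, s3, s4, s5}
read b: {s0, s2, s3, s4}
read c: {s0, s3, s5}
read b: {s0, s2, s3, s4}
Final reachable set {s0, s2, s3, s4} has 4 states.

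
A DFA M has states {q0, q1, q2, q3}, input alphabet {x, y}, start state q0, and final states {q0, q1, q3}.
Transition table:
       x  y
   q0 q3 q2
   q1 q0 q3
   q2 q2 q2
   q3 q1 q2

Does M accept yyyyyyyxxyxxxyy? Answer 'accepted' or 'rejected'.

q0 --y--> q2
q2 --y--> q2
q2 --y--> q2
q2 --y--> q2
q2 --y--> q2
q2 --y--> q2
q2 --y--> q2
q2 --x--> q2
q2 --x--> q2
q2 --y--> q2
q2 --x--> q2
q2 --x--> q2
q2 --x--> q2
q2 --y--> q2
q2 --y--> q2
End in state q2, which is not an accepting state.

rejected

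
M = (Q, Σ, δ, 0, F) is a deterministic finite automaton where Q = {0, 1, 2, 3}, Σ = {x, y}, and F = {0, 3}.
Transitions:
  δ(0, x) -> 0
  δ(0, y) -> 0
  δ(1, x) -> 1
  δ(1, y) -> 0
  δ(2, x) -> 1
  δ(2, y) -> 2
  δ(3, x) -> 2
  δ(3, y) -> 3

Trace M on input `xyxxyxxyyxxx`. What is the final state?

0

0 --x--> 0
0 --y--> 0
0 --x--> 0
0 --x--> 0
0 --y--> 0
0 --x--> 0
0 --x--> 0
0 --y--> 0
0 --y--> 0
0 --x--> 0
0 --x--> 0
0 --x--> 0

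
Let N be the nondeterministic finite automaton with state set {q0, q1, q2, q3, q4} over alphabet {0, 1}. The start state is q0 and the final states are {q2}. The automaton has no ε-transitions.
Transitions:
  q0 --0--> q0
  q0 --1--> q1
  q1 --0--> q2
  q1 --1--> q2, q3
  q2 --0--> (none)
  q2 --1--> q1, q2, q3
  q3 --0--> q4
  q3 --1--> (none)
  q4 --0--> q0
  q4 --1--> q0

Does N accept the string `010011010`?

Start: {q0}
read 0: {q0}
read 1: {q1}
read 0: {q2}
read 0: {}
The reachable set is empty and stays empty for the remaining 5 symbols.
Reachable ∩ accepting = {} — empty.

rejected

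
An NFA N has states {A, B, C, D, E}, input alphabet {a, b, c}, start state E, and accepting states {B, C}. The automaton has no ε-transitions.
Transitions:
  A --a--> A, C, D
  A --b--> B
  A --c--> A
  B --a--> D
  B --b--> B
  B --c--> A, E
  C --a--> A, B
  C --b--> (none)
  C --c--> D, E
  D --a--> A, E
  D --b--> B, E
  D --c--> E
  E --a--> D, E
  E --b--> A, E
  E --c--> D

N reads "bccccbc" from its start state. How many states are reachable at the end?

3

Start: {E}
read b: {A, E}
read c: {A, D}
read c: {A, E}
read c: {A, D}
read c: {A, E}
read b: {A, B, E}
read c: {A, D, E}
Final reachable set {A, D, E} has 3 states.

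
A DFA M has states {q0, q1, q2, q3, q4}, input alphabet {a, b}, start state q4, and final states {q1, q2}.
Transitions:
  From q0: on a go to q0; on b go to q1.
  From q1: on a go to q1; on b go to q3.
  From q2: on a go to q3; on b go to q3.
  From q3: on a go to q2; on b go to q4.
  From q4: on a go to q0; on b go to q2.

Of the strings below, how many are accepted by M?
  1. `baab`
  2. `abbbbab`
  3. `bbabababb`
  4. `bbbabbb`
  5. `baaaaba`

`baab`: rejected
`abbbbab`: rejected
`bbabababb`: rejected
`bbbabbb`: rejected
`baaaaba`: accepted

1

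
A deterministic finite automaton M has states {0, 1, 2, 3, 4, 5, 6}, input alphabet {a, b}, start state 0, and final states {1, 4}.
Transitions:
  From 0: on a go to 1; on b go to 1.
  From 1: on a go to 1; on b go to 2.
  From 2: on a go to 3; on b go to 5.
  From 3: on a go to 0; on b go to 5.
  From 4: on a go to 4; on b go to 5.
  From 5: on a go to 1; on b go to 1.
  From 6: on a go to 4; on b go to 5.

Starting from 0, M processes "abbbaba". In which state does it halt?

0 --a--> 1
1 --b--> 2
2 --b--> 5
5 --b--> 1
1 --a--> 1
1 --b--> 2
2 --a--> 3

3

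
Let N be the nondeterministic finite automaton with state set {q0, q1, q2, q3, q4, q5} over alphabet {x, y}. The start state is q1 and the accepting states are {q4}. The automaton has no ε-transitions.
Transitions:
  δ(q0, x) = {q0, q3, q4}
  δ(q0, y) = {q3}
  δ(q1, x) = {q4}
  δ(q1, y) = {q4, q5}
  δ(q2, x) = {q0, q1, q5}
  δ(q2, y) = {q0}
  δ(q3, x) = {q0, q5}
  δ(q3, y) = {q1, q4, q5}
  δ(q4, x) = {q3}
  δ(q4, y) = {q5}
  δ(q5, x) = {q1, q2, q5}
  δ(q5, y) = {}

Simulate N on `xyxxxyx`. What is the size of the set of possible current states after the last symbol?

6

Start: {q1}
read x: {q4}
read y: {q5}
read x: {q1, q2, q5}
read x: {q0, q1, q2, q4, q5}
read x: {q0, q1, q2, q3, q4, q5}
read y: {q0, q1, q3, q4, q5}
read x: {q0, q1, q2, q3, q4, q5}
Final reachable set {q0, q1, q2, q3, q4, q5} has 6 states.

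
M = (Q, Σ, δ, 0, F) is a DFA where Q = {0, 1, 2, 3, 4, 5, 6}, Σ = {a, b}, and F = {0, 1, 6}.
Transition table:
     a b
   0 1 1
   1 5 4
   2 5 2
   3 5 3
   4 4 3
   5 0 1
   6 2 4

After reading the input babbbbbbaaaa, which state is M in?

0 --b--> 1
1 --a--> 5
5 --b--> 1
1 --b--> 4
4 --b--> 3
3 --b--> 3
3 --b--> 3
3 --b--> 3
3 --a--> 5
5 --a--> 0
0 --a--> 1
1 --a--> 5

5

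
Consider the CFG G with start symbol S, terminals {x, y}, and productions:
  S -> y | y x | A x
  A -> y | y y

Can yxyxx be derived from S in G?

no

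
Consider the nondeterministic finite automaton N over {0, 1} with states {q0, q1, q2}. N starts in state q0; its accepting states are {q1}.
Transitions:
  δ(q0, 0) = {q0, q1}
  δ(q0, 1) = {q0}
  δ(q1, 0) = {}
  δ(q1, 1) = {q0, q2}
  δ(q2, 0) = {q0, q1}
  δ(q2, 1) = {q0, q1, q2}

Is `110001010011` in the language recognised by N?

accepted

Start: {q0}
read 1: {q0}
read 1: {q0}
read 0: {q0, q1}
read 0: {q0, q1}
read 0: {q0, q1}
read 1: {q0, q2}
read 0: {q0, q1}
read 1: {q0, q2}
read 0: {q0, q1}
read 0: {q0, q1}
read 1: {q0, q2}
read 1: {q0, q1, q2}
Reachable ∩ accepting = {q1} — nonempty.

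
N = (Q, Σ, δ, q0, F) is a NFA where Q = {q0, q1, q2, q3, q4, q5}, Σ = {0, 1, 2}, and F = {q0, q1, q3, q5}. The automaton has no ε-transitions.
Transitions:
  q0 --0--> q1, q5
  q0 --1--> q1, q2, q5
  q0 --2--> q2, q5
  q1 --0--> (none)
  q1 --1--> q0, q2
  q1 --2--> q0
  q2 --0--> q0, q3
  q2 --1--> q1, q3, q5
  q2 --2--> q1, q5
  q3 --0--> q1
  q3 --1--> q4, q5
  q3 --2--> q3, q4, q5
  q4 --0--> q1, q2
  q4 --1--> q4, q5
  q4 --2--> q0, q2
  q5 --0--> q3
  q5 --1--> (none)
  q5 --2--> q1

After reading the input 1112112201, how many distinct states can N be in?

Start: {q0}
read 1: {q1, q2, q5}
read 1: {q0, q1, q2, q3, q5}
read 1: {q0, q1, q2, q3, q4, q5}
read 2: {q0, q1, q2, q3, q4, q5}
read 1: {q0, q1, q2, q3, q4, q5}
read 1: {q0, q1, q2, q3, q4, q5}
read 2: {q0, q1, q2, q3, q4, q5}
read 2: {q0, q1, q2, q3, q4, q5}
read 0: {q0, q1, q2, q3, q5}
read 1: {q0, q1, q2, q3, q4, q5}
Final reachable set {q0, q1, q2, q3, q4, q5} has 6 states.

6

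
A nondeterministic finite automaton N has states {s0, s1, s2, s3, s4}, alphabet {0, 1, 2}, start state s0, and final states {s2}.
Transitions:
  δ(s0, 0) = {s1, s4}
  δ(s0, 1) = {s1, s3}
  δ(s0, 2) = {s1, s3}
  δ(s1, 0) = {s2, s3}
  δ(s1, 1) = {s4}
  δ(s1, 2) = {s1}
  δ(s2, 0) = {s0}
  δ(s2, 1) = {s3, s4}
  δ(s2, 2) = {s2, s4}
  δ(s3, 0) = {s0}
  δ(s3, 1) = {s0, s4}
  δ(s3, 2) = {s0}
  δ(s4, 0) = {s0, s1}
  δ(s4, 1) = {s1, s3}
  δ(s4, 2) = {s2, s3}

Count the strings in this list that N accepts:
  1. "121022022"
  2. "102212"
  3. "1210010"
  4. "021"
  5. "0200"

"121022022": accepted
"102212": accepted
"1210010": accepted
"021": rejected
"0200": rejected

3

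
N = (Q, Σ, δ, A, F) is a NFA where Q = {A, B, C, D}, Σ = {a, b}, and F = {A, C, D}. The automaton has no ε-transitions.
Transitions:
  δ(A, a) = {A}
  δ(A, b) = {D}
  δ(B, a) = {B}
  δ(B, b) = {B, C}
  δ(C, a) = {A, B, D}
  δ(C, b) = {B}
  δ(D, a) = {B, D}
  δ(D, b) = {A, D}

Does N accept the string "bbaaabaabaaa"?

accepted

Start: {A}
read b: {D}
read b: {A, D}
read a: {A, B, D}
read a: {A, B, D}
read a: {A, B, D}
read b: {A, B, C, D}
read a: {A, B, D}
read a: {A, B, D}
read b: {A, B, C, D}
read a: {A, B, D}
read a: {A, B, D}
read a: {A, B, D}
Reachable ∩ accepting = {A, D} — nonempty.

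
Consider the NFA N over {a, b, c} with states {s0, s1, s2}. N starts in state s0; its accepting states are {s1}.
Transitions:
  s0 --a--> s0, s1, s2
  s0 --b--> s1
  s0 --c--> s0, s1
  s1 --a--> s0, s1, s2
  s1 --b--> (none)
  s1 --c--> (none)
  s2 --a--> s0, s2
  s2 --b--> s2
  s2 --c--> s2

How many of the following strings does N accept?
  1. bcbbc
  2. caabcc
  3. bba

0

bcbbc: rejected
caabcc: rejected
bba: rejected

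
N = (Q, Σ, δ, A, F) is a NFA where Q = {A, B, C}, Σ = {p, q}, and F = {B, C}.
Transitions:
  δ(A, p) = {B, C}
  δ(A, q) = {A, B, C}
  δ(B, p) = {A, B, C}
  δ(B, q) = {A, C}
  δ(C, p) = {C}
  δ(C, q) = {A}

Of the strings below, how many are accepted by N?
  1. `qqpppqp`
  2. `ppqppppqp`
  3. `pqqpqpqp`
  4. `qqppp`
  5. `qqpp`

5

`qqpppqp`: accepted
`ppqppppqp`: accepted
`pqqpqpqp`: accepted
`qqppp`: accepted
`qqpp`: accepted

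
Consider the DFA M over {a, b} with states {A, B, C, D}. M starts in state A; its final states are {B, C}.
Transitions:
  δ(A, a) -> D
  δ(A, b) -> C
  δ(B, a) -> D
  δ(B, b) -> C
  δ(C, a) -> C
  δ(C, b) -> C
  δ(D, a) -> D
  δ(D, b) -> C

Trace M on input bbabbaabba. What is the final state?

C

A --b--> C
C --b--> C
C --a--> C
C --b--> C
C --b--> C
C --a--> C
C --a--> C
C --b--> C
C --b--> C
C --a--> C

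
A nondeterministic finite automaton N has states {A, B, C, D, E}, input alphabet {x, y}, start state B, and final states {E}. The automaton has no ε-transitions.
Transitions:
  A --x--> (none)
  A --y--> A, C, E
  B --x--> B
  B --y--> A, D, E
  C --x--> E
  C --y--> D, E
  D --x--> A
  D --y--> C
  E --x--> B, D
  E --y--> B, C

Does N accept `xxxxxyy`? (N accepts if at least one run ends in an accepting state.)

accepted

Start: {B}
read x: {B}
read x: {B}
read x: {B}
read x: {B}
read x: {B}
read y: {A, D, E}
read y: {A, B, C, E}
Reachable ∩ accepting = {E} — nonempty.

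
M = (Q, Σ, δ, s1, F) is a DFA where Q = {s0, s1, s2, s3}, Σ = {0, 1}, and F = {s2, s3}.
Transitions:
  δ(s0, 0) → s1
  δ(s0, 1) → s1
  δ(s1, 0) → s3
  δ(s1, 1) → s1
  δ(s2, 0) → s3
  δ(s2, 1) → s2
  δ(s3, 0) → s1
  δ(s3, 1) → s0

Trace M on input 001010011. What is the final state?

s1 --0--> s3
s3 --0--> s1
s1 --1--> s1
s1 --0--> s3
s3 --1--> s0
s0 --0--> s1
s1 --0--> s3
s3 --1--> s0
s0 --1--> s1

s1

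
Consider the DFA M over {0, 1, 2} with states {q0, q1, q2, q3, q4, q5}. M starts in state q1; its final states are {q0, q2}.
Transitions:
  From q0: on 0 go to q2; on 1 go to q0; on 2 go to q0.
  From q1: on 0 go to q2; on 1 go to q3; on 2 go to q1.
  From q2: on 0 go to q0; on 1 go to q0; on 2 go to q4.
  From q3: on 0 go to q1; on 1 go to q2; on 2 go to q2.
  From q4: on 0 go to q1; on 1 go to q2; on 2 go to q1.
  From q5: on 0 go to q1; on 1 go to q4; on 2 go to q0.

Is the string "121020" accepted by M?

rejected

q1 --1--> q3
q3 --2--> q2
q2 --1--> q0
q0 --0--> q2
q2 --2--> q4
q4 --0--> q1
End in state q1, which is not an accepting state.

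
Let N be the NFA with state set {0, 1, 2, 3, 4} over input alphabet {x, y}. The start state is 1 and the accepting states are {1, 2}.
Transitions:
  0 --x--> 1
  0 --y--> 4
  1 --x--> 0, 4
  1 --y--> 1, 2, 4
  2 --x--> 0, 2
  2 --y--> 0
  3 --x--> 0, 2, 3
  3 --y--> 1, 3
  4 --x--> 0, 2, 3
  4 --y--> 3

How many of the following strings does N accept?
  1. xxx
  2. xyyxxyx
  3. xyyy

3

xxx: accepted
xyyxxyx: accepted
xyyy: accepted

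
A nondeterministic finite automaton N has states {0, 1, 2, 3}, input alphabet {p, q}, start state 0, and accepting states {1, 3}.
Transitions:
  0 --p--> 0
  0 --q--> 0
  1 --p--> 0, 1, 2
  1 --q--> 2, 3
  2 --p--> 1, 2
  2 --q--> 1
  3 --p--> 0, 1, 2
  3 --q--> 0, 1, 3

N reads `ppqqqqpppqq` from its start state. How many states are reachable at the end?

Start: {0}
read p: {0}
read p: {0}
read q: {0}
read q: {0}
read q: {0}
read q: {0}
read p: {0}
read p: {0}
read p: {0}
read q: {0}
read q: {0}
Final reachable set {0} has 1 state.

1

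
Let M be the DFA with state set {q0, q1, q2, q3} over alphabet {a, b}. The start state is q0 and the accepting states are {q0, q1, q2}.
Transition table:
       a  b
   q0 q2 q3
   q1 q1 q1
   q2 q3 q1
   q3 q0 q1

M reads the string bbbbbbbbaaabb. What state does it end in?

q0 --b--> q3
q3 --b--> q1
q1 --b--> q1
q1 --b--> q1
q1 --b--> q1
q1 --b--> q1
q1 --b--> q1
q1 --b--> q1
q1 --a--> q1
q1 --a--> q1
q1 --a--> q1
q1 --b--> q1
q1 --b--> q1

q1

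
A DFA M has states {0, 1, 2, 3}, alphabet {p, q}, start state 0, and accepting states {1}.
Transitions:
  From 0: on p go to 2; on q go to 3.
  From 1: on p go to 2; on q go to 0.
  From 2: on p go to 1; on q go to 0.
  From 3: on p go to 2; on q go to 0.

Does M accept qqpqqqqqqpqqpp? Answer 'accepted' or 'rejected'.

0 --q--> 3
3 --q--> 0
0 --p--> 2
2 --q--> 0
0 --q--> 3
3 --q--> 0
0 --q--> 3
3 --q--> 0
0 --q--> 3
3 --p--> 2
2 --q--> 0
0 --q--> 3
3 --p--> 2
2 --p--> 1
End in state 1, which is an accepting state.

accepted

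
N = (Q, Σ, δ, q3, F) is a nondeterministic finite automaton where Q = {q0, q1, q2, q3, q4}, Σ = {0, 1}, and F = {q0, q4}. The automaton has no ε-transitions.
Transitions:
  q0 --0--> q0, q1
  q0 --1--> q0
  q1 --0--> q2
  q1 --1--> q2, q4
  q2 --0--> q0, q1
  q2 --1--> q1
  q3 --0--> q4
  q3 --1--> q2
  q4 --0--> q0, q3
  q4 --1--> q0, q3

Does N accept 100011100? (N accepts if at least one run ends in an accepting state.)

accepted

Start: {q3}
read 1: {q2}
read 0: {q0, q1}
read 0: {q0, q1, q2}
read 0: {q0, q1, q2}
read 1: {q0, q1, q2, q4}
read 1: {q0, q1, q2, q3, q4}
read 1: {q0, q1, q2, q3, q4}
read 0: {q0, q1, q2, q3, q4}
read 0: {q0, q1, q2, q3, q4}
Reachable ∩ accepting = {q0, q4} — nonempty.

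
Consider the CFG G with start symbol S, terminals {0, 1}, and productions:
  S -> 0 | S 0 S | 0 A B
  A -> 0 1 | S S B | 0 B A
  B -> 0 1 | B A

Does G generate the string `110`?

no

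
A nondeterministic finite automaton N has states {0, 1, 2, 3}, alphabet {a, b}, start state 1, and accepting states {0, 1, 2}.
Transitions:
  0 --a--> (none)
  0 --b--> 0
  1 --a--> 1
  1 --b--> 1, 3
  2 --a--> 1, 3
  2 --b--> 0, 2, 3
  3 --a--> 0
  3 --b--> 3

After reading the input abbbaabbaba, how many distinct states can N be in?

2

Start: {1}
read a: {1}
read b: {1, 3}
read b: {1, 3}
read b: {1, 3}
read a: {0, 1}
read a: {1}
read b: {1, 3}
read b: {1, 3}
read a: {0, 1}
read b: {0, 1, 3}
read a: {0, 1}
Final reachable set {0, 1} has 2 states.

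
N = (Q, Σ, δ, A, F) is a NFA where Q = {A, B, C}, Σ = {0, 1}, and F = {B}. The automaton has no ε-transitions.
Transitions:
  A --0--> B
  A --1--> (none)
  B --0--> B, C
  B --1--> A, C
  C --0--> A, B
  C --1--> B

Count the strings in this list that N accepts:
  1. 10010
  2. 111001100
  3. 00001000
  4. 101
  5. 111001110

10010: rejected
111001100: rejected
00001000: accepted
101: rejected
111001110: rejected

1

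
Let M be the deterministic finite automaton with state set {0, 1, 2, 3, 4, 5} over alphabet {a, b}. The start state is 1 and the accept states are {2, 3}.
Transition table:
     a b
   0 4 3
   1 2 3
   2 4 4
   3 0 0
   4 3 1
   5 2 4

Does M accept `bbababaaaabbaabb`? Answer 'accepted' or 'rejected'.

accepted

1 --b--> 3
3 --b--> 0
0 --a--> 4
4 --b--> 1
1 --a--> 2
2 --b--> 4
4 --a--> 3
3 --a--> 0
0 --a--> 4
4 --a--> 3
3 --b--> 0
0 --b--> 3
3 --a--> 0
0 --a--> 4
4 --b--> 1
1 --b--> 3
End in state 3, which is an accepting state.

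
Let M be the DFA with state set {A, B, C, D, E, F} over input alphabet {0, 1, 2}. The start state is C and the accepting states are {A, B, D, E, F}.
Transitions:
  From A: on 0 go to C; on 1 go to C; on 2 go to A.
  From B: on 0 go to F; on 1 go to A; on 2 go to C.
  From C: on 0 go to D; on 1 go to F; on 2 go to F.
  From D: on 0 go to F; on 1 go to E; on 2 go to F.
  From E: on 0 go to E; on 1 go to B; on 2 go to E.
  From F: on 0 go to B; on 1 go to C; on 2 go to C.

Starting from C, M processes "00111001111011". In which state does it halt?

C

C --0--> D
D --0--> F
F --1--> C
C --1--> F
F --1--> C
C --0--> D
D --0--> F
F --1--> C
C --1--> F
F --1--> C
C --1--> F
F --0--> B
B --1--> A
A --1--> C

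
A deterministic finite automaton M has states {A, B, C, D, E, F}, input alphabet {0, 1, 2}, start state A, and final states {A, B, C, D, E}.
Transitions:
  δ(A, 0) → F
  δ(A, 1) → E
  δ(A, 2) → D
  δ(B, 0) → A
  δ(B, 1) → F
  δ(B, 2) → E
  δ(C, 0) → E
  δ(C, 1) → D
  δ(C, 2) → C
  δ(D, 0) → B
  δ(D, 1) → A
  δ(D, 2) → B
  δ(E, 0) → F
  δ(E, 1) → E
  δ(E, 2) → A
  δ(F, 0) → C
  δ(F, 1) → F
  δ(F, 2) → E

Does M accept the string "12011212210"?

A --1--> E
E --2--> A
A --0--> F
F --1--> F
F --1--> F
F --2--> E
E --1--> E
E --2--> A
A --2--> D
D --1--> A
A --0--> F
End in state F, which is not an accepting state.

rejected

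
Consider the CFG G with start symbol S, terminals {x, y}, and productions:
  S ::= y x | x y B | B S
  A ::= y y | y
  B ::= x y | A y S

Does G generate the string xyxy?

yes

S ⇒ xyB ⇒ xyxy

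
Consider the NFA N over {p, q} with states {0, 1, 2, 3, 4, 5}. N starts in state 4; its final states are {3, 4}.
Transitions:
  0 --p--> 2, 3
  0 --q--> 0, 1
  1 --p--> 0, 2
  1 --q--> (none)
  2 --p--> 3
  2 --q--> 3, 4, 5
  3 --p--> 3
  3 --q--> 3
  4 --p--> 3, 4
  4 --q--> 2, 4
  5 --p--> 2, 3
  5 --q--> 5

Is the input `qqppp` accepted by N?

Start: {4}
read q: {2, 4}
read q: {2, 3, 4, 5}
read p: {2, 3, 4}
read p: {3, 4}
read p: {3, 4}
Reachable ∩ accepting = {3, 4} — nonempty.

accepted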